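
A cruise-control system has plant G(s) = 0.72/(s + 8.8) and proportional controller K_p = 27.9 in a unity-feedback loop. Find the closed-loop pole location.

s = -28.89

Closed-loop transfer function: T(s) = K_p·G(s)/(1 + K_p·G(s)) = 20.09/(s + 8.8 + 20.09) = 20.09/(s + 28.89).
The closed-loop pole is at s = −28.89.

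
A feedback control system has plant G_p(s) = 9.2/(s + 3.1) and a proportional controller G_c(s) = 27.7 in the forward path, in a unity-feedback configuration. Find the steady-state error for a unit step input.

The loop is type 0. Static position error constant K_pos = G_c(0)·G_p(0) = 27.7·2.968 = 82.21.
Steady-state error to a unit step: e_ss = 1/(1+K_pos) = 1/83.21 = 0.012.

0.012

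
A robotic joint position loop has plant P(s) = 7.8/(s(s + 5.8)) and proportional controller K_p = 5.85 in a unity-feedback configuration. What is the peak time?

Closed-loop characteristic equation: s² + 5.8s + 45.63 = 0, so ω_n = 6.755 rad/s and ζ = 5.8/(2·6.755) = 0.4293.
Damped frequency ω_d = ω_n√(1−ζ²) = 6.101 rad/s, so peak time T_p = π/ω_d = 0.515 s.

T_p = 0.515 s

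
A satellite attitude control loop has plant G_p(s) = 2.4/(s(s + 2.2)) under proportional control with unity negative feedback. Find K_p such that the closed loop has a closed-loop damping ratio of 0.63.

Closed-loop characteristic equation: s² + 2.2s + K_p·2.4 = 0.
So ω_n = √(2.4K_p) and 2ζω_n = 2.2, giving ζ = 2.2/(2√(2.4K_p)).
Setting ζ = 0.63: √(2.4K_p) = 2.2/(2·0.63) = 1.746, so K_p = 3.049/2.4 = 1.27.

K_p = 1.27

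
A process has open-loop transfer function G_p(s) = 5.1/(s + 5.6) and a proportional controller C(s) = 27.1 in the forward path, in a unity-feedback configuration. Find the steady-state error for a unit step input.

0.0389

The loop is type 0. Static position error constant K_pos = C(0)·G_p(0) = 27.1·0.9107 = 24.68.
Steady-state error to a unit step: e_ss = 1/(1+K_pos) = 1/25.68 = 0.0389.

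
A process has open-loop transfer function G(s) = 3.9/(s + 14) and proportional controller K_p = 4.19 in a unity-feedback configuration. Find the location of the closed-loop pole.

s = -30.34

Closed-loop transfer function: T(s) = K_p·G(s)/(1 + K_p·G(s)) = 16.34/(s + 14 + 16.34) = 16.34/(s + 30.34).
The closed-loop pole is at s = −30.34.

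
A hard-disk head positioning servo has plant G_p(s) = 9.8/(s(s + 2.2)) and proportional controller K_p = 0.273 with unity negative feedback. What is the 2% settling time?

T_s ≈ 3.64 s

The closed-loop denominator s² + 2.2s + 2.675 gives ω_n = √2.675 = 1.636 and ζ = 2.2/(2ω_n) = 0.6725.
2% settling time T_s ≈ 4/(ζω_n) = 4/1.1 = 3.64 s.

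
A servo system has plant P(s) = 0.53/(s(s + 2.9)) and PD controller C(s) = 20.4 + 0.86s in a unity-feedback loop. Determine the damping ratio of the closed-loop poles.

ζ = 0.51

Forward path: (20.4 + 0.86s)·0.53/(s(s+2.9)). The closed-loop characteristic equation is s² + (2.9 + 0.53·0.86)s + 0.53·20.4 = 0.
That is s² + 3.356s + 10.81 = 0, so ω_n = 3.288 rad/s and ζ = 3.356/(2·3.288) = 0.5103.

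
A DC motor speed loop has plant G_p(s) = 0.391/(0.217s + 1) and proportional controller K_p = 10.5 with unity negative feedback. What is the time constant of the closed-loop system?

τ = 0.0425 s

Closed loop: T(s) = K_p·G_p/(1+K_p·G_p) = 4.106/(0.217s + 1 + 4.106), with pole at s = −(1 + 4.106)/0.217 = −23.53.
Closed-loop time constant τ = 1/23.53 = 0.0425 s.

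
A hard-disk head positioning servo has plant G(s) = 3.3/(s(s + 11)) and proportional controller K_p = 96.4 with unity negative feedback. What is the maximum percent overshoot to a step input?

Closed-loop characteristic equation: s² + 11s + 318.1 = 0, so ω_n = 17.84 rad/s and ζ = 11/(2·17.84) = 0.3084.
%OS = 100·exp(−πζ/√(1−ζ²)) = 100·exp(−π·0.3084/√0.9049) = 36.1%.

36.1%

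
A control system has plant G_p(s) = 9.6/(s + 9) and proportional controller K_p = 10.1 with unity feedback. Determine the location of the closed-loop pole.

s = -106

Closed-loop transfer function: T(s) = K_p·G_p(s)/(1 + K_p·G_p(s)) = 96.96/(s + 9 + 96.96) = 96.96/(s + 106).
The closed-loop pole is at s = −106.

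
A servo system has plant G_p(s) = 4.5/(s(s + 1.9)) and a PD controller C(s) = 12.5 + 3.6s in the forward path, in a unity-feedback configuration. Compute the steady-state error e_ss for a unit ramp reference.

The loop has one pole at the origin (type 1). Velocity error constant K_v = lim_{s→0} s·C(s)G_p(s) = 12.5·4.5/1.9 = 29.61.
Steady-state error to a unit ramp: e_ss = 1/K_v = 0.0338.

0.0338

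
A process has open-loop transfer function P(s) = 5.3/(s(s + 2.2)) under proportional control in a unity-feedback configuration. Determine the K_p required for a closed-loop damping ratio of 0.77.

Closed-loop characteristic equation: s² + 2.2s + K_p·5.3 = 0.
So ω_n = √(5.3K_p) and 2ζω_n = 2.2, giving ζ = 2.2/(2√(5.3K_p)).
Setting ζ = 0.77: √(5.3K_p) = 2.2/(2·0.77) = 1.429, so K_p = 2.041/5.3 = 0.385.

K_p = 0.385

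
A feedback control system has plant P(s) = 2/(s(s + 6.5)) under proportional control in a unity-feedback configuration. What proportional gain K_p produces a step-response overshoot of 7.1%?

K_p = 12.7

From %OS = 100·exp(−πζ/√(1−ζ²)) = 7.1%, ζ = −ln(0.071)/√(π²+ln²(0.071)) = 0.6441.
Characteristic equation s² + 6.5s + 2K_p = 0 gives ζ = 6.5/(2√(2K_p)).
Setting ζ = 0.6441: √(2K_p) = 6.5/(2·0.6441) = 5.046, so K_p = 25.46/2 = 12.7.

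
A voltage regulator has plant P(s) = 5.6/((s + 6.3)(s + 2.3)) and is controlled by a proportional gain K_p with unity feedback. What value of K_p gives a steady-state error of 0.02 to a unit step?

K_p = 127

Steady-state error for a unit step on this type-0 loop is 1/(1 + K_p·P(0)).
P(0) = 0.3865. Require 1/(1 + K_p·0.3865) = 0.02, so 1 + 0.3865·K_p = 50.
K_p = (50 − 1)/0.3865 = 127.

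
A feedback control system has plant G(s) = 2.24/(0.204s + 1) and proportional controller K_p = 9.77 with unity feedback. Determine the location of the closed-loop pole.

Closed loop: T(s) = K_p·G/(1+K_p·G) = 21.88/(0.204s + 1 + 21.88), with pole at s = −(1 + 21.88)/0.204 = −112.2.

s = -112.2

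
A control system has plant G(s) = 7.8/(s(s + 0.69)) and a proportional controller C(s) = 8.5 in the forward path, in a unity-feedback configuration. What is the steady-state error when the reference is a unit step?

The open loop C(s)G(s) has a pole at the origin (type 1), so the static position error constant is infinite and e_ss = 1/(1+∞) = 0.

0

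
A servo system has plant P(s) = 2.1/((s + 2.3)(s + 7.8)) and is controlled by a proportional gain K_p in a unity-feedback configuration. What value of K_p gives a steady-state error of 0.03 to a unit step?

K_p = 276

For a type-0 loop with proportional control, e_ss = 1/(1 + K_p·P(0)).
P(0) = 0.1171. Require 1/(1 + K_p·0.1171) = 0.03, so 1 + 0.1171·K_p = 33.33.
K_p = (33.33 − 1)/0.1171 = 276.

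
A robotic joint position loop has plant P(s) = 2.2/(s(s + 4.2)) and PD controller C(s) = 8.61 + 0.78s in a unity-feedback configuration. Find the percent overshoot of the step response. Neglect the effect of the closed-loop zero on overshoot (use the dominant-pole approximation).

Forward path: (8.61 + 0.78s)·2.2/(s(s+4.2)). The closed-loop characteristic equation is s² + (4.2 + 2.2·0.78)s + 2.2·8.61 = 0.
That is s² + 5.916s + 18.94 = 0, so ω_n = 4.352 rad/s and ζ = 5.916/(2·4.352) = 0.6796.
%OS = 100·exp(−πζ/√(1−ζ²)) = 5.44%.

5.44%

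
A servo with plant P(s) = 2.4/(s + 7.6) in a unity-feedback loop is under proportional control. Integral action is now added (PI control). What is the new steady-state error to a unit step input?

The integrator makes K_pos = lim_{s→0} C(s)G(s) infinite, so e_ss = 1/(1+K_pos) = 0.

0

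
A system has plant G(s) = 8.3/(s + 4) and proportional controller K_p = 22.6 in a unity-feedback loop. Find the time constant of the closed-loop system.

Closed-loop transfer function: T(s) = K_p·G(s)/(1 + K_p·G(s)) = 187.6/(s + 4 + 187.6) = 187.6/(s + 191.6).
Time constant τ = 1/191.6 = 0.00522 s.

τ = 0.00522 s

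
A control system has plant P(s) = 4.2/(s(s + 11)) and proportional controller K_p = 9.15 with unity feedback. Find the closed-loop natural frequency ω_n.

The closed-loop denominator is s(s+11) + 9.15·4.2 = s² + 11s + 38.43.
So ω_n² = 38.43 ⇒ ω_n = 6.199 rad/s, and ζ = 11/(2ω_n) = 0.887.

ω_n = 6.2 rad/s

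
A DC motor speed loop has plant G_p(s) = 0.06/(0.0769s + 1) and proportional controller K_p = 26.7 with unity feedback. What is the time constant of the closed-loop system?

Closed loop: T(s) = K_p·G_p/(1+K_p·G_p) = 1.602/(0.0769s + 1 + 1.602), with pole at s = −(1 + 1.602)/0.0769 = −33.84.
Closed-loop time constant τ = 1/33.84 = 0.0296 s.

τ = 0.0296 s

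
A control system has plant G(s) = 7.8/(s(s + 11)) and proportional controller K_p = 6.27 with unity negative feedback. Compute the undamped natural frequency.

With unity feedback the closed-loop characteristic equation is s² + 11s + 6.27·7.8 = s² + 11s + 48.91 = 0.
So ω_n² = 48.91 ⇒ ω_n = 6.993 rad/s, and ζ = 11/(2ω_n) = 0.786.

ω_n = 6.99 rad/s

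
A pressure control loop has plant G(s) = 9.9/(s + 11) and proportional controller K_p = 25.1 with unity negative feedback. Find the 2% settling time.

T_s ≈ 0.0154 s

Closed-loop transfer function: T(s) = K_p·G(s)/(1 + K_p·G(s)) = 248.5/(s + 11 + 248.5) = 248.5/(s + 259.5).
Time constant τ = 1/259.5 = 0.003854 s, so the 2% settling time is about 4τ = 0.0154 s.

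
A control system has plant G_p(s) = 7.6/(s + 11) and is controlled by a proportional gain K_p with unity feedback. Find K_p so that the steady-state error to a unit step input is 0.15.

K_p = 8.2

Steady-state error for a unit step on this type-0 loop is 1/(1 + K_p·G_p(0)).
G_p(0) = 0.6909. Require 1/(1 + K_p·0.6909) = 0.15, so 1 + 0.6909·K_p = 6.667.
K_p = (6.667 − 1)/0.6909 = 8.2.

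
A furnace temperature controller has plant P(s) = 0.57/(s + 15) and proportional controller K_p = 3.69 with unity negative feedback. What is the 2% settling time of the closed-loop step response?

Closed-loop transfer function: T(s) = K_p·P(s)/(1 + K_p·P(s)) = 2.103/(s + 15 + 2.103) = 2.103/(s + 17.1).
Time constant τ = 1/17.1 = 0.05847 s, so the 2% settling time is about 4τ = 0.234 s.

T_s ≈ 0.234 s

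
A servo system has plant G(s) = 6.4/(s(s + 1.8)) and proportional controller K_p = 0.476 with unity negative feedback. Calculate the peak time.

Closed-loop characteristic equation: s² + 1.8s + 3.046 = 0, so ω_n = 1.745 rad/s and ζ = 1.8/(2·1.745) = 0.5156.
Damped frequency ω_d = ω_n√(1−ζ²) = 1.495 rad/s, so peak time T_p = π/ω_d = 2.1 s.

T_p = 2.1 s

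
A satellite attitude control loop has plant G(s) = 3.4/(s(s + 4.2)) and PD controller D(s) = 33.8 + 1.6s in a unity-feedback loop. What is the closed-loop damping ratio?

Forward path: (33.8 + 1.6s)·3.4/(s(s+4.2)). The closed-loop characteristic equation is s² + (4.2 + 3.4·1.6)s + 3.4·33.8 = 0.
That is s² + 9.64s + 114.9 = 0, so ω_n = 10.72 rad/s and ζ = 9.64/(2·10.72) = 0.4496.

ζ = 0.45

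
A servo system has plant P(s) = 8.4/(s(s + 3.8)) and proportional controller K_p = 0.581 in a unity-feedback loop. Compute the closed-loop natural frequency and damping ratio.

The closed-loop denominator is s(s+3.8) + 0.581·8.4 = s² + 3.8s + 4.88.
So ω_n² = 4.88 ⇒ ω_n = 2.209 rad/s, and ζ = 3.8/(2ω_n) = 0.86.

ω_n = 2.21 rad/s, ζ = 0.86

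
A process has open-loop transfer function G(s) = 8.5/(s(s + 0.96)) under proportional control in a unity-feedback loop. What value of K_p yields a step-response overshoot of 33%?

K_p = 0.245

From %OS = 100·exp(−πζ/√(1−ζ²)) = 33%, ζ = −ln(0.33)/√(π²+ln²(0.33)) = 0.3328.
Characteristic equation s² + 0.96s + 8.5K_p = 0 gives ζ = 0.96/(2√(8.5K_p)).
Setting ζ = 0.3328: √(8.5K_p) = 0.96/(2·0.3328) = 1.442, so K_p = 2.08/8.5 = 0.245.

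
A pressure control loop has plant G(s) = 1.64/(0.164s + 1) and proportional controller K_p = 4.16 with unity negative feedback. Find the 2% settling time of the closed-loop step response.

T_s ≈ 0.0839 s

Closed loop: T(s) = K_p·G/(1+K_p·G) = 6.822/(0.164s + 1 + 6.822), with pole at s = −(1 + 6.822)/0.164 = −47.7.
τ = 1/47.7 = 0.02097 s, so 2% settling time ≈ 4τ = 0.0839 s.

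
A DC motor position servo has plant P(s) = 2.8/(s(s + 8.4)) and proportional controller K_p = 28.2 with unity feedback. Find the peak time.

T_p = 0.401 s

Closed-loop characteristic equation: s² + 8.4s + 78.96 = 0, so ω_n = 8.886 rad/s and ζ = 8.4/(2·8.886) = 0.4727.
Damped frequency ω_d = ω_n√(1−ζ²) = 7.831 rad/s, so peak time T_p = π/ω_d = 0.401 s.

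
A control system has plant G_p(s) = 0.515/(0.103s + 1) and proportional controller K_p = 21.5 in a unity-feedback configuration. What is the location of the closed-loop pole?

Closed loop: T(s) = K_p·G_p/(1+K_p·G_p) = 11.07/(0.103s + 1 + 11.07), with pole at s = −(1 + 11.07)/0.103 = −117.2.

s = -117.2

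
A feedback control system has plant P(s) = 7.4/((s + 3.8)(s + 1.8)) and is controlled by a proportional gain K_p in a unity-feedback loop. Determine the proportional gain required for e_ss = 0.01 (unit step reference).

The loop is type 0, so e_ss(step) = 1/(1 + K_pos) with K_pos = K_p·P(0).
P(0) = 1.082. Require 1/(1 + K_p·1.082) = 0.01, so 1 + 1.082·K_p = 100.
K_p = (100 − 1)/1.082 = 91.5.

K_p = 91.5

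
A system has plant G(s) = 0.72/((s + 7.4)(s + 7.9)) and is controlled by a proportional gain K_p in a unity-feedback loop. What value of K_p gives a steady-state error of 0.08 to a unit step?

For a type-0 loop with proportional control, e_ss = 1/(1 + K_p·G(0)).
G(0) = 0.01232. Require 1/(1 + K_p·0.01232) = 0.08, so 1 + 0.01232·K_p = 12.5.
K_p = (12.5 − 1)/0.01232 = 934.

K_p = 934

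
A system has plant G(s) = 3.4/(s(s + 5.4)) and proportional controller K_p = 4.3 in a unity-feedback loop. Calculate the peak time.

Closed-loop characteristic equation: s² + 5.4s + 14.62 = 0, so ω_n = 3.824 rad/s and ζ = 5.4/(2·3.824) = 0.7061.
Damped frequency ω_d = ω_n√(1−ζ²) = 2.707 rad/s, so peak time T_p = π/ω_d = 1.16 s.

T_p = 1.16 s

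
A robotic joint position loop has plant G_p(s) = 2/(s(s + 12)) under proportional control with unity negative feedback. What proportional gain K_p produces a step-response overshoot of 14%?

K_p = 64

From %OS = 100·exp(−πζ/√(1−ζ²)) = 14%, ζ = −ln(0.14)/√(π²+ln²(0.14)) = 0.5305.
Characteristic equation s² + 12s + 2K_p = 0 gives ζ = 12/(2√(2K_p)).
Setting ζ = 0.5305: √(2K_p) = 12/(2·0.5305) = 11.31, so K_p = 127.9/2 = 64.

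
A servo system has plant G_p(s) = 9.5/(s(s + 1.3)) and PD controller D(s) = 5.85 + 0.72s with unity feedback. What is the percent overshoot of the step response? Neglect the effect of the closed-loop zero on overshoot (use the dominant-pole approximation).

12.9%

Forward path: (5.85 + 0.72s)·9.5/(s(s+1.3)). The closed-loop characteristic equation is s² + (1.3 + 9.5·0.72)s + 9.5·5.85 = 0.
That is s² + 8.14s + 55.57 = 0, so ω_n = 7.455 rad/s and ζ = 8.14/(2·7.455) = 0.546.
%OS = 100·exp(−πζ/√(1−ζ²)) = 12.9%.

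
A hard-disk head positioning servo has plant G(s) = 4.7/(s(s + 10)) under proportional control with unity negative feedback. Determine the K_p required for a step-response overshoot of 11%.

From %OS = 100·exp(−πζ/√(1−ζ²)) = 11%, ζ = −ln(0.11)/√(π²+ln²(0.11)) = 0.5749.
Characteristic equation s² + 10s + 4.7K_p = 0 gives ζ = 10/(2√(4.7K_p)).
Setting ζ = 0.5749: √(4.7K_p) = 10/(2·0.5749) = 8.697, so K_p = 75.64/4.7 = 16.1.

K_p = 16.1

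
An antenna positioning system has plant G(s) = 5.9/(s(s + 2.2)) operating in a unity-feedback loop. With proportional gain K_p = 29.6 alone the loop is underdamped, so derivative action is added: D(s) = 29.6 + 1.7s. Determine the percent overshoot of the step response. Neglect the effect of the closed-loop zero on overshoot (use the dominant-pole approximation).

Forward path: (29.6 + 1.7s)·5.9/(s(s+2.2)). The closed-loop characteristic equation is s² + (2.2 + 5.9·1.7)s + 5.9·29.6 = 0.
That is s² + 12.23s + 174.6 = 0, so ω_n = 13.22 rad/s and ζ = 12.23/(2·13.22) = 0.4627.
%OS = 100·exp(−πζ/√(1−ζ²)) = 19.4%.

19.4%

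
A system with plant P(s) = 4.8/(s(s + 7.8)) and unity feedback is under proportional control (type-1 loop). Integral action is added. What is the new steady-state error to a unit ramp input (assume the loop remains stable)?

0

The integrator raises the loop to type 2, so K_v → ∞ and e_ss to a ramp is zero.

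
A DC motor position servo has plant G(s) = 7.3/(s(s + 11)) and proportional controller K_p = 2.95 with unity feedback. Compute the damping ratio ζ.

The closed-loop denominator is s(s+11) + 2.95·7.3 = s² + 11s + 21.54.
Matching s² + 2ζω_n s + ω_n²: ω_n = √21.54 = 4.641 rad/s and 2ζω_n = 11, so ζ = 11/(2·4.641) = 1.19.

ζ = 1.19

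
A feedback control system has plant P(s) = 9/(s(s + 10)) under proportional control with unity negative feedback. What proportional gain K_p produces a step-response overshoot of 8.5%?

From %OS = 100·exp(−πζ/√(1−ζ²)) = 8.5%, ζ = −ln(0.085)/√(π²+ln²(0.085)) = 0.6173.
Characteristic equation s² + 10s + 9K_p = 0 gives ζ = 10/(2√(9K_p)).
Setting ζ = 0.6173: √(9K_p) = 10/(2·0.6173) = 8.1, so K_p = 65.6/9 = 7.29.

K_p = 7.29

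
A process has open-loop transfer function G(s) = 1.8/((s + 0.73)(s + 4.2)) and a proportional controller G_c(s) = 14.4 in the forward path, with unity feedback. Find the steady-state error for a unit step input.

0.106

The loop is type 0. Static position error constant K_pos = G_c(0)·G(0) = 14.4·0.5871 = 8.454.
Steady-state error to a unit step: e_ss = 1/(1+K_pos) = 1/9.454 = 0.106.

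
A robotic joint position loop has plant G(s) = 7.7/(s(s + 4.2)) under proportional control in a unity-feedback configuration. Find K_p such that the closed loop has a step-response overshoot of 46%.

K_p = 9.95

From %OS = 100·exp(−πζ/√(1−ζ²)) = 46%, ζ = −ln(0.46)/√(π²+ln²(0.46)) = 0.24.
Characteristic equation s² + 4.2s + 7.7K_p = 0 gives ζ = 4.2/(2√(7.7K_p)).
Setting ζ = 0.24: √(7.7K_p) = 4.2/(2·0.24) = 8.752, so K_p = 76.59/7.7 = 9.95.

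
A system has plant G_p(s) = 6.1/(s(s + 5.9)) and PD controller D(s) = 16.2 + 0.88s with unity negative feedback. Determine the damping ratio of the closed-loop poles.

Forward path: (16.2 + 0.88s)·6.1/(s(s+5.9)). The closed-loop characteristic equation is s² + (5.9 + 6.1·0.88)s + 6.1·16.2 = 0.
That is s² + 11.27s + 98.82 = 0, so ω_n = 9.941 rad/s and ζ = 11.27/(2·9.941) = 0.5668.

ζ = 0.567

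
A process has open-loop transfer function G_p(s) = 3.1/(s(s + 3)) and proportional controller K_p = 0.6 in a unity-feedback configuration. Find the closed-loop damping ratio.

ζ = 1.1

1 + K_p·G_p(s) = 0 gives s² + 3s + 1.86 = 0.
So ω_n² = 1.86 ⇒ ω_n = 1.364 rad/s, and ζ = 3/(2ω_n) = 1.1.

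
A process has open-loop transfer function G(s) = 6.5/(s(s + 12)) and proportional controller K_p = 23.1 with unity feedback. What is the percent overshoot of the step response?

From 1 + K_pG(s) = 0: s² + 12s + 150.2 = 0 ⇒ ω_n = 12.25, ζ = 0.4897.
%OS = 100·exp(−πζ/√(1−ζ²)) = 100·exp(−π·0.4897/√0.7602) = 17.1%.

17.1%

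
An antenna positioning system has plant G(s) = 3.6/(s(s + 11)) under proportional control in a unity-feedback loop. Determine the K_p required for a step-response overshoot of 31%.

K_p = 68.9

From %OS = 100·exp(−πζ/√(1−ζ²)) = 31%, ζ = −ln(0.31)/√(π²+ln²(0.31)) = 0.3493.
Characteristic equation s² + 11s + 3.6K_p = 0 gives ζ = 11/(2√(3.6K_p)).
Setting ζ = 0.3493: √(3.6K_p) = 11/(2·0.3493) = 15.75, so K_p = 247.9/3.6 = 68.9.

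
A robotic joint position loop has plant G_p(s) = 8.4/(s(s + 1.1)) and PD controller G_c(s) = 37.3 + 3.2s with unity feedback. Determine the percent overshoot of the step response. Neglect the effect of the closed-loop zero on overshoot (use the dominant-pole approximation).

Forward path: (37.3 + 3.2s)·8.4/(s(s+1.1)). The closed-loop characteristic equation is s² + (1.1 + 8.4·3.2)s + 8.4·37.3 = 0.
That is s² + 27.98s + 313.3 = 0, so ω_n = 17.7 rad/s and ζ = 27.98/(2·17.7) = 0.7904.
%OS = 100·exp(−πζ/√(1−ζ²)) = 1.74%.

1.74%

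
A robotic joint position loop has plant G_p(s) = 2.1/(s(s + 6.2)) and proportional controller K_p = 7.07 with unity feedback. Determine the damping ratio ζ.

With unity feedback the closed-loop characteristic equation is s² + 6.2s + 7.07·2.1 = s² + 6.2s + 14.85 = 0.
So ω_n² = 14.85 ⇒ ω_n = 3.853 rad/s, and ζ = 6.2/(2ω_n) = 0.805.

ζ = 0.805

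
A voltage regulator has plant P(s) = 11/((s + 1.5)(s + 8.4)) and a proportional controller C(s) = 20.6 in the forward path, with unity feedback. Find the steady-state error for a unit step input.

The loop is type 0. Static position error constant K_pos = C(0)·P(0) = 20.6·0.873 = 17.98.
Steady-state error to a unit step: e_ss = 1/(1+K_pos) = 1/18.98 = 0.0527.

0.0527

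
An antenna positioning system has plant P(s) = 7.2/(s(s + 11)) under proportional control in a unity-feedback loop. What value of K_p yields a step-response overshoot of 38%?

From %OS = 100·exp(−πζ/√(1−ζ²)) = 38%, ζ = −ln(0.38)/√(π²+ln²(0.38)) = 0.2943.
Characteristic equation s² + 11s + 7.2K_p = 0 gives ζ = 11/(2√(7.2K_p)).
Setting ζ = 0.2943: √(7.2K_p) = 11/(2·0.2943) = 18.69, so K_p = 349.1/7.2 = 48.5.

K_p = 48.5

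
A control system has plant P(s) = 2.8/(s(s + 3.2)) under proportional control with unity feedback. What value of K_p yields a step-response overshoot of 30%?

K_p = 7.14

From %OS = 100·exp(−πζ/√(1−ζ²)) = 30%, ζ = −ln(0.3)/√(π²+ln²(0.3)) = 0.3579.
Characteristic equation s² + 3.2s + 2.8K_p = 0 gives ζ = 3.2/(2√(2.8K_p)).
Setting ζ = 0.3579: √(2.8K_p) = 3.2/(2·0.3579) = 4.471, so K_p = 19.99/2.8 = 7.14.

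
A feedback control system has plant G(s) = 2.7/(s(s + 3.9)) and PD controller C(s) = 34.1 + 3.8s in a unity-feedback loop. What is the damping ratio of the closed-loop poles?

Forward path: (34.1 + 3.8s)·2.7/(s(s+3.9)). The closed-loop characteristic equation is s² + (3.9 + 2.7·3.8)s + 2.7·34.1 = 0.
That is s² + 14.16s + 92.07 = 0, so ω_n = 9.595 rad/s and ζ = 14.16/(2·9.595) = 0.7379.

ζ = 0.738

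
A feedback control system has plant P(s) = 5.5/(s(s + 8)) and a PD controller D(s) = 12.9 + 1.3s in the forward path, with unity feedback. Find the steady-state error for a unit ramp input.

0.113

The loop has one pole at the origin (type 1). Velocity error constant K_v = lim_{s→0} s·D(s)P(s) = 12.9·5.5/8 = 8.869.
Steady-state error to a unit ramp: e_ss = 1/K_v = 0.113.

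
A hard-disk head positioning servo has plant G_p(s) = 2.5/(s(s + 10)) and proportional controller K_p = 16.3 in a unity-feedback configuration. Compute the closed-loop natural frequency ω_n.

ω_n = 6.38 rad/s

The closed-loop denominator is s(s+10) + 16.3·2.5 = s² + 10s + 40.75.
So ω_n² = 40.75 ⇒ ω_n = 6.384 rad/s, and ζ = 10/(2ω_n) = 0.783.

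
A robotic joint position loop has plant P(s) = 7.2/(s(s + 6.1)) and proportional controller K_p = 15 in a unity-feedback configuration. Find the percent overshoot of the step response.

Closed-loop characteristic equation: s² + 6.1s + 108 = 0, so ω_n = 10.39 rad/s and ζ = 6.1/(2·10.39) = 0.2935.
%OS = 100·exp(−πζ/√(1−ζ²)) = 100·exp(−π·0.2935/√0.9139) = 38.1%.

38.1%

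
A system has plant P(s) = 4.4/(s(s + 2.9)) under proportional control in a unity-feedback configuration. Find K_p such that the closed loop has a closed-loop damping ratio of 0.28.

K_p = 6.09

Closed-loop characteristic equation: s² + 2.9s + K_p·4.4 = 0.
So ω_n = √(4.4K_p) and 2ζω_n = 2.9, giving ζ = 2.9/(2√(4.4K_p)).
Setting ζ = 0.28: √(4.4K_p) = 2.9/(2·0.28) = 5.179, so K_p = 26.82/4.4 = 6.09.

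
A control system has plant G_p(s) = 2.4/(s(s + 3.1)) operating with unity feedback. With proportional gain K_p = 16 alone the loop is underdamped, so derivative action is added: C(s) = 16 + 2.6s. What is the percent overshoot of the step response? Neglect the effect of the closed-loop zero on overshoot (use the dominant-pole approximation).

Forward path: (16 + 2.6s)·2.4/(s(s+3.1)). The closed-loop characteristic equation is s² + (3.1 + 2.4·2.6)s + 2.4·16 = 0.
That is s² + 9.34s + 38.4 = 0, so ω_n = 6.197 rad/s and ζ = 9.34/(2·6.197) = 0.7536.
%OS = 100·exp(−πζ/√(1−ζ²)) = 2.73%.

2.73%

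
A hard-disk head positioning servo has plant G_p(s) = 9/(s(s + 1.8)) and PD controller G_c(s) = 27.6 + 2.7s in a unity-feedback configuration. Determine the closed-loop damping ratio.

Forward path: (27.6 + 2.7s)·9/(s(s+1.8)). The closed-loop characteristic equation is s² + (1.8 + 9·2.7)s + 9·27.6 = 0.
That is s² + 26.1s + 248.4 = 0, so ω_n = 15.76 rad/s and ζ = 26.1/(2·15.76) = 0.828.

ζ = 0.828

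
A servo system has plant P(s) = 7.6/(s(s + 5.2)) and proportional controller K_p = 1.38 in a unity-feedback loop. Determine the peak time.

From 1 + K_pP(s) = 0: s² + 5.2s + 10.49 = 0 ⇒ ω_n = 3.239, ζ = 0.8028.
Damped frequency ω_d = ω_n√(1−ζ²) = 1.931 rad/s, so peak time T_p = π/ω_d = 1.63 s.

T_p = 1.63 s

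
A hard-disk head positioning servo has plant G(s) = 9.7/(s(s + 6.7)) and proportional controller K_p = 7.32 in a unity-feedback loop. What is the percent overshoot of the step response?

Closed-loop characteristic equation: s² + 6.7s + 71 = 0, so ω_n = 8.426 rad/s and ζ = 6.7/(2·8.426) = 0.3976.
%OS = 100·exp(−πζ/√(1−ζ²)) = 100·exp(−π·0.3976/√0.8419) = 25.6%.

25.6%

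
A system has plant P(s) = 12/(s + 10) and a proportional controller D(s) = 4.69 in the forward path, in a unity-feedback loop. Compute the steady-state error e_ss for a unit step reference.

0.151

The loop is type 0. Static position error constant K_pos = D(0)·P(0) = 4.69·1.2 = 5.628.
Steady-state error to a unit step: e_ss = 1/(1+K_pos) = 1/6.628 = 0.151.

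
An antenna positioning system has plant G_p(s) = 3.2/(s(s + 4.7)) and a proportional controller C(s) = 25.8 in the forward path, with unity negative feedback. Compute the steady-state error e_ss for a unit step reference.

The open loop C(s)G_p(s) has a pole at the origin (type 1), so the static position error constant is infinite and e_ss = 1/(1+∞) = 0.

0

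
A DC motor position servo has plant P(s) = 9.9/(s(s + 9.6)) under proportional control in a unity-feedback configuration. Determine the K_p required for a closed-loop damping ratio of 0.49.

K_p = 9.69

Closed-loop characteristic equation: s² + 9.6s + K_p·9.9 = 0.
So ω_n = √(9.9K_p) and 2ζω_n = 9.6, giving ζ = 9.6/(2√(9.9K_p)).
Setting ζ = 0.49: √(9.9K_p) = 9.6/(2·0.49) = 9.796, so K_p = 95.96/9.9 = 9.69.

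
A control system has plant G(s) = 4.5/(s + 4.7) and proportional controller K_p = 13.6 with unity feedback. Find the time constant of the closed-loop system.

Closed-loop transfer function: T(s) = K_p·G(s)/(1 + K_p·G(s)) = 61.2/(s + 4.7 + 61.2) = 61.2/(s + 65.9).
Time constant τ = 1/65.9 = 0.0152 s.

τ = 0.0152 s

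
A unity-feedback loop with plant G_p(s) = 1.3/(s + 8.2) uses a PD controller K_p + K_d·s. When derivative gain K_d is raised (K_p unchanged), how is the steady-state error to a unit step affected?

K_d affects only the transient (the s-coefficient); the DC loop gain, and hence e_ss, depends only on K_p.

unchanged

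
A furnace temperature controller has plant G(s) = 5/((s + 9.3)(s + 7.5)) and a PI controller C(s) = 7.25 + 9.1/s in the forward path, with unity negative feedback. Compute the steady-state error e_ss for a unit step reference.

0

The open loop C(s)G(s) has a pole at the origin (type 1), so the static position error constant is infinite and e_ss = 1/(1+∞) = 0.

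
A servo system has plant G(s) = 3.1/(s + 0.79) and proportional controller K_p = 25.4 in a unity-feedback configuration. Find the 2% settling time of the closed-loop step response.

Closed-loop transfer function: T(s) = K_p·G(s)/(1 + K_p·G(s)) = 78.74/(s + 0.79 + 78.74) = 78.74/(s + 79.53).
Time constant τ = 1/79.53 = 0.01257 s, so the 2% settling time is about 4τ = 0.0503 s.

T_s ≈ 0.0503 s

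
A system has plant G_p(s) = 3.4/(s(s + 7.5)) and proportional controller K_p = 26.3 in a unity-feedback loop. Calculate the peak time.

The closed-loop denominator s² + 7.5s + 89.42 gives ω_n = √89.42 = 9.456 and ζ = 7.5/(2ω_n) = 0.3966.
Damped frequency ω_d = ω_n√(1−ζ²) = 8.681 rad/s, so peak time T_p = π/ω_d = 0.362 s.

T_p = 0.362 s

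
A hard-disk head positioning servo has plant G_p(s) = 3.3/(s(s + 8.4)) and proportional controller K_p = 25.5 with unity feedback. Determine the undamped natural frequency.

The closed-loop denominator is s(s+8.4) + 25.5·3.3 = s² + 8.4s + 84.15.
So ω_n² = 84.15 ⇒ ω_n = 9.173 rad/s, and ζ = 8.4/(2ω_n) = 0.458.

ω_n = 9.17 rad/s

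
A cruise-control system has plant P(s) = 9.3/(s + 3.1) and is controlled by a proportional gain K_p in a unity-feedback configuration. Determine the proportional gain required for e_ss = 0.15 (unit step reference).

K_p = 1.89

Steady-state error for a unit step on this type-0 loop is 1/(1 + K_p·P(0)).
P(0) = 3. Require 1/(1 + K_p·3) = 0.15, so 1 + 3·K_p = 6.667.
K_p = (6.667 − 1)/3 = 1.89.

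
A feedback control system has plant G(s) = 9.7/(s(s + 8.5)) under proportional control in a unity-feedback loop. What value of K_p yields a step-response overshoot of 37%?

K_p = 20.5

From %OS = 100·exp(−πζ/√(1−ζ²)) = 37%, ζ = −ln(0.37)/√(π²+ln²(0.37)) = 0.3017.
Characteristic equation s² + 8.5s + 9.7K_p = 0 gives ζ = 8.5/(2√(9.7K_p)).
Setting ζ = 0.3017: √(9.7K_p) = 8.5/(2·0.3017) = 14.09, so K_p = 198.4/9.7 = 20.5.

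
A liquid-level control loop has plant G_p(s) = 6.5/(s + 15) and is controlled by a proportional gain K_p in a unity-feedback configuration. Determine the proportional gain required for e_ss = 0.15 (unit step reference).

K_p = 13.1

For a type-0 loop with proportional control, e_ss = 1/(1 + K_p·G_p(0)).
G_p(0) = 0.4333. Require 1/(1 + K_p·0.4333) = 0.15, so 1 + 0.4333·K_p = 6.667.
K_p = (6.667 − 1)/0.4333 = 13.1.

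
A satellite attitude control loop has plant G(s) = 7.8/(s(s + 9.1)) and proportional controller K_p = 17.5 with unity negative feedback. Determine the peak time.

T_p = 0.292 s

From 1 + K_pG(s) = 0: s² + 9.1s + 136.5 = 0 ⇒ ω_n = 11.68, ζ = 0.3894.
Damped frequency ω_d = ω_n√(1−ζ²) = 10.76 rad/s, so peak time T_p = π/ω_d = 0.292 s.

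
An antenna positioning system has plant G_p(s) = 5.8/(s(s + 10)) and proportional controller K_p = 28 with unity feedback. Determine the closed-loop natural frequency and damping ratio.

ω_n = 12.7 rad/s, ζ = 0.392

With unity feedback the closed-loop characteristic equation is s² + 10s + 28·5.8 = s² + 10s + 162.4 = 0.
Matching s² + 2ζω_n s + ω_n²: ω_n = √162.4 = 12.74 rad/s and 2ζω_n = 10, so ζ = 10/(2·12.74) = 0.392.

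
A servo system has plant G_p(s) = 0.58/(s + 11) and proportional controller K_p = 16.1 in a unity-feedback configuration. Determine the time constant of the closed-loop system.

Closed-loop transfer function: T(s) = K_p·G_p(s)/(1 + K_p·G_p(s)) = 9.338/(s + 11 + 9.338) = 9.338/(s + 20.34).
Time constant τ = 1/20.34 = 0.0492 s.

τ = 0.0492 s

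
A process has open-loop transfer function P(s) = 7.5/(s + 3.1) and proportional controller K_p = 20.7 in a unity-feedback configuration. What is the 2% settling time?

Closed-loop transfer function: T(s) = K_p·P(s)/(1 + K_p·P(s)) = 155.2/(s + 3.1 + 155.2) = 155.2/(s + 158.3).
Time constant τ = 1/158.3 = 0.006315 s, so the 2% settling time is about 4τ = 0.0253 s.

T_s ≈ 0.0253 s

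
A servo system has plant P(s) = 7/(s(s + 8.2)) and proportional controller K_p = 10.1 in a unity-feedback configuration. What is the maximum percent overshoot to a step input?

Closed-loop characteristic equation: s² + 8.2s + 70.7 = 0, so ω_n = 8.408 rad/s and ζ = 8.2/(2·8.408) = 0.4876.
%OS = 100·exp(−πζ/√(1−ζ²)) = 100·exp(−π·0.4876/√0.7622) = 17.3%.

17.3%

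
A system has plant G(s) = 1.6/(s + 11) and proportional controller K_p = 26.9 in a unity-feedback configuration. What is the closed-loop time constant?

Closed-loop transfer function: T(s) = K_p·G(s)/(1 + K_p·G(s)) = 43.04/(s + 11 + 43.04) = 43.04/(s + 54.04).
Time constant τ = 1/54.04 = 0.0185 s.

τ = 0.0185 s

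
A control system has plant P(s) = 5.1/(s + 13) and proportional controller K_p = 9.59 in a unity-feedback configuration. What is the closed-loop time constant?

Closed-loop transfer function: T(s) = K_p·P(s)/(1 + K_p·P(s)) = 48.91/(s + 13 + 48.91) = 48.91/(s + 61.91).
Time constant τ = 1/61.91 = 0.0162 s.

τ = 0.0162 s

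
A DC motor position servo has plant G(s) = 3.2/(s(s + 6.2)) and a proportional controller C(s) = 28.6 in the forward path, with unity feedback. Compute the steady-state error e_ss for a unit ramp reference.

0.0677

The loop has one pole at the origin (type 1). Velocity error constant K_v = lim_{s→0} s·C(s)G(s) = 28.6·3.2/6.2 = 14.76.
Steady-state error to a unit ramp: e_ss = 1/K_v = 0.0677.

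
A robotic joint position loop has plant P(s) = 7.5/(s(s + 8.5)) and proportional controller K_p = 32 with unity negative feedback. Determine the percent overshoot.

40.8%

From 1 + K_pP(s) = 0: s² + 8.5s + 240 = 0 ⇒ ω_n = 15.49, ζ = 0.2743.
%OS = 100·exp(−πζ/√(1−ζ²)) = 100·exp(−π·0.2743/√0.9247) = 40.8%.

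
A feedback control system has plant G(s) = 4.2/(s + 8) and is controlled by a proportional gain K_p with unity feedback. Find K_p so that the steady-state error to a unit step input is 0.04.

Steady-state error for a unit step on this type-0 loop is 1/(1 + K_p·G(0)).
G(0) = 0.525. Require 1/(1 + K_p·0.525) = 0.04, so 1 + 0.525·K_p = 25.
K_p = (25 − 1)/0.525 = 45.7.

K_p = 45.7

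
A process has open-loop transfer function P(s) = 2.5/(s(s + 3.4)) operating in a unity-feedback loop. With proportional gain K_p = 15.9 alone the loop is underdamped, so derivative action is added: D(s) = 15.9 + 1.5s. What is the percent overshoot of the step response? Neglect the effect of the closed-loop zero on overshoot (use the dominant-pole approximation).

Forward path: (15.9 + 1.5s)·2.5/(s(s+3.4)). The closed-loop characteristic equation is s² + (3.4 + 2.5·1.5)s + 2.5·15.9 = 0.
That is s² + 7.15s + 39.75 = 0, so ω_n = 6.305 rad/s and ζ = 7.15/(2·6.305) = 0.567.
%OS = 100·exp(−πζ/√(1−ζ²)) = 11.5%.

11.5%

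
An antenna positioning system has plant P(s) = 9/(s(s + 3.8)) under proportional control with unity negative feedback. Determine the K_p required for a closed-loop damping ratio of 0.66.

Closed-loop characteristic equation: s² + 3.8s + K_p·9 = 0.
So ω_n = √(9K_p) and 2ζω_n = 3.8, giving ζ = 3.8/(2√(9K_p)).
Setting ζ = 0.66: √(9K_p) = 3.8/(2·0.66) = 2.879, so K_p = 8.287/9 = 0.921.

K_p = 0.921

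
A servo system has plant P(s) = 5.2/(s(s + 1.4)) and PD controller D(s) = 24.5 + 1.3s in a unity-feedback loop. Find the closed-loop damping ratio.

ζ = 0.361

Forward path: (24.5 + 1.3s)·5.2/(s(s+1.4)). The closed-loop characteristic equation is s² + (1.4 + 5.2·1.3)s + 5.2·24.5 = 0.
That is s² + 8.16s + 127.4 = 0, so ω_n = 11.29 rad/s and ζ = 8.16/(2·11.29) = 0.3615.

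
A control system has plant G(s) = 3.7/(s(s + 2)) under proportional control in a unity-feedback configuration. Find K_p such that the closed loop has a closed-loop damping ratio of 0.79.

K_p = 0.433

Closed-loop characteristic equation: s² + 2s + K_p·3.7 = 0.
So ω_n = √(3.7K_p) and 2ζω_n = 2, giving ζ = 2/(2√(3.7K_p)).
Setting ζ = 0.79: √(3.7K_p) = 2/(2·0.79) = 1.266, so K_p = 1.602/3.7 = 0.433.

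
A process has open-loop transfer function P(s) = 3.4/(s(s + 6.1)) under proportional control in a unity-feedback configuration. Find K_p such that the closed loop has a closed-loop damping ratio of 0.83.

Closed-loop characteristic equation: s² + 6.1s + K_p·3.4 = 0.
So ω_n = √(3.4K_p) and 2ζω_n = 6.1, giving ζ = 6.1/(2√(3.4K_p)).
Setting ζ = 0.83: √(3.4K_p) = 6.1/(2·0.83) = 3.675, so K_p = 13.5/3.4 = 3.97.

K_p = 3.97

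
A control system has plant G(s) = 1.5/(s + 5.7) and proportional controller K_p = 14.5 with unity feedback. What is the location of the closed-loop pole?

s = -27.45

Closed-loop transfer function: T(s) = K_p·G(s)/(1 + K_p·G(s)) = 21.75/(s + 5.7 + 21.75) = 21.75/(s + 27.45).
The closed-loop pole is at s = −27.45.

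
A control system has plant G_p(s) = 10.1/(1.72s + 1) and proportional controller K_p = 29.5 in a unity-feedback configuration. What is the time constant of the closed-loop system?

τ = 0.00575 s

Closed loop: T(s) = K_p·G_p/(1+K_p·G_p) = 297.9/(1.72s + 1 + 297.9), with pole at s = −(1 + 297.9)/1.72 = −173.8.
Closed-loop time constant τ = 1/173.8 = 0.00575 s.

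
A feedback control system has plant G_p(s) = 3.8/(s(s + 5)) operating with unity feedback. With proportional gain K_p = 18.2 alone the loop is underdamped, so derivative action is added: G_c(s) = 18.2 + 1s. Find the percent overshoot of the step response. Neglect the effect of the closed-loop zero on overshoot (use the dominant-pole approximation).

14.1%

Forward path: (18.2 + 1s)·3.8/(s(s+5)). The closed-loop characteristic equation is s² + (5 + 3.8·1)s + 3.8·18.2 = 0.
That is s² + 8.8s + 69.16 = 0, so ω_n = 8.316 rad/s and ζ = 8.8/(2·8.316) = 0.5291.
%OS = 100·exp(−πζ/√(1−ζ²)) = 14.1%.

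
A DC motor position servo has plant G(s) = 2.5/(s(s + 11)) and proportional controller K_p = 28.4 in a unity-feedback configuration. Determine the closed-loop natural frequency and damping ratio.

The closed-loop denominator is s(s+11) + 28.4·2.5 = s² + 11s + 71.
Matching s² + 2ζω_n s + ω_n²: ω_n = √71 = 8.426 rad/s and 2ζω_n = 11, so ζ = 11/(2·8.426) = 0.653.

ω_n = 8.43 rad/s, ζ = 0.653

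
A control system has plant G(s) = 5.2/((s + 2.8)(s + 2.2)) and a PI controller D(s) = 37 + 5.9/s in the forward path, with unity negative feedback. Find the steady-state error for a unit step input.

0

The open loop D(s)G(s) has a pole at the origin (type 1), so the static position error constant is infinite and e_ss = 1/(1+∞) = 0.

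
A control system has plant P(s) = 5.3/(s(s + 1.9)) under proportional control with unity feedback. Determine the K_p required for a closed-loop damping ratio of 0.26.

Closed-loop characteristic equation: s² + 1.9s + K_p·5.3 = 0.
So ω_n = √(5.3K_p) and 2ζω_n = 1.9, giving ζ = 1.9/(2√(5.3K_p)).
Setting ζ = 0.26: √(5.3K_p) = 1.9/(2·0.26) = 3.654, so K_p = 13.35/5.3 = 2.52.

K_p = 2.52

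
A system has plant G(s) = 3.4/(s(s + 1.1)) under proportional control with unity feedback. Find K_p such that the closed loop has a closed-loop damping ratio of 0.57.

K_p = 0.274

Closed-loop characteristic equation: s² + 1.1s + K_p·3.4 = 0.
So ω_n = √(3.4K_p) and 2ζω_n = 1.1, giving ζ = 1.1/(2√(3.4K_p)).
Setting ζ = 0.57: √(3.4K_p) = 1.1/(2·0.57) = 0.9649, so K_p = 0.9311/3.4 = 0.274.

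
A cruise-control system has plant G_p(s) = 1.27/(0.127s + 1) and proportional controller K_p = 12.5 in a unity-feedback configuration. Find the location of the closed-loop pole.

Closed loop: T(s) = K_p·G_p/(1+K_p·G_p) = 15.88/(0.127s + 1 + 15.88), with pole at s = −(1 + 15.88)/0.127 = −132.9.

s = -132.9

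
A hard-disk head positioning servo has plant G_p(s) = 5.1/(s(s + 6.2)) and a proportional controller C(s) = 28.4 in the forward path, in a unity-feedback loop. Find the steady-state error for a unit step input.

0

The open loop C(s)G_p(s) has a pole at the origin (type 1), so the static position error constant is infinite and e_ss = 1/(1+∞) = 0.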